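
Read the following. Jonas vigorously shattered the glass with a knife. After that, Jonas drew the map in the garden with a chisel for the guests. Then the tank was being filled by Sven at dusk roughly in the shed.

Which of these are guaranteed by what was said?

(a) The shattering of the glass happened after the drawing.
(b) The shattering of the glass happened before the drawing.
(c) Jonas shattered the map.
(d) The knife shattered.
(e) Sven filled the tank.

(a) Not entailed — the narrative places the shattering before the drawing, not after.
(b) Entailed — the narrative places the shattering before the drawing.
(c) Not entailed — Jonas shattered the glass, not the map; the map belongs to the drawing event.
(d) Not entailed — the glass is what shattered, not the knife.
(e) Not entailed — 'was filling' is progressive on an accomplishment; it does not entail the completed 'filled'.

(b)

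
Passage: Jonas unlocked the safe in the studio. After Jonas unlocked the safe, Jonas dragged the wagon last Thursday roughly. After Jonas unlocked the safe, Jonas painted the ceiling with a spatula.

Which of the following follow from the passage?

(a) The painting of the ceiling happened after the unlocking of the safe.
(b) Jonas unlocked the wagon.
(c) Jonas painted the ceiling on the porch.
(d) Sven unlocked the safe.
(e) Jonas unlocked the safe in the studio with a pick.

(a) Entailed — the narrative places the unlocking before the painting.
(b) Not entailed — Jonas unlocked the safe, not the wagon; the wagon belongs to the dragging event.
(c) Not entailed — 'on the porch' adds information not in the original event.
(d) Not entailed — the passage has Jonas unlocking the safe, not Sven.
(e) Not entailed — 'with a pick' adds information not in the original event.

(a)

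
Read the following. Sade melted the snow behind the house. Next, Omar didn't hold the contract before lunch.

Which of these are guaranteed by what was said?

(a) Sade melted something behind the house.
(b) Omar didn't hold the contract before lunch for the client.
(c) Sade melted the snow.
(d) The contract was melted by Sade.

(a) Entailed — the original entails any weakening of itself; this just generalizes the patient.
(b) Entailed — under negation, adding a further restriction is entailed: if no such holding event occurred, none occurred for the client either.
(c) Entailed — every conjunct here is already in the original melting event.
(d) Not entailed — Sade melted the snow, not the contract; the contract belongs to the holding event.

(a), (b), (c)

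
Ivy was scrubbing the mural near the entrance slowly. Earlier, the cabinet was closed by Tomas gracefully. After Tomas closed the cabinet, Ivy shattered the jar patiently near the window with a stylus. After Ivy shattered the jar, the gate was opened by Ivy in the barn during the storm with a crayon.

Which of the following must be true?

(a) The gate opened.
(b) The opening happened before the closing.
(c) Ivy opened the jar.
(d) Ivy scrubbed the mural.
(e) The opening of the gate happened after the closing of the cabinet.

(a), (d), (e)

(a) Entailed — 'Ivy opened the gate' is causative; it entails the inchoative 'the gate opened'.
(b) Not entailed — the narrative places the closing before the opening, not after.
(c) Not entailed — Ivy opened the gate, not the jar; the jar belongs to the shattering event.
(d) Entailed — 'scrub' is an activity; 'was scrubbing' entails that some scrubbing happened, so 'scrubbed' holds.
(e) Entailed — the narrative places the closing before the opening.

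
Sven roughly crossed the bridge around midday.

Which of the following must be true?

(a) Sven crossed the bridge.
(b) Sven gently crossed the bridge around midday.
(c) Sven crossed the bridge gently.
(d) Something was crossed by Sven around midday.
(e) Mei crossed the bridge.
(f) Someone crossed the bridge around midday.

(a) Entailed — the original entails any weakening of itself; this just drops 'around midday', 'roughly'.
(b) Not entailed — 'gently' adds a manner not in (and inconsistent with) the original.
(c) Not entailed — 'gently' adds a manner not in (and inconsistent with) the original.
(d) Entailed — the original entails any weakening of itself; this just drops 'roughly' and generalizes the patient.
(e) Not entailed — the passage has Sven crossing the bridge, not Mei.
(f) Entailed — the original entails any weakening of itself; this just drops 'roughly' and generalizes the agent.

(a), (d), (f)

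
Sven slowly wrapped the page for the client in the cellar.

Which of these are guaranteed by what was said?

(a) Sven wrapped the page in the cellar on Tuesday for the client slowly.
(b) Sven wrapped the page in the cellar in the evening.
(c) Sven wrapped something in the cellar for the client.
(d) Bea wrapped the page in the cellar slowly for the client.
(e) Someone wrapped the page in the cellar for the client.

(c), (e)

(a) Not entailed — 'on Tuesday' adds information not in the original event.
(b) Not entailed — 'in the evening' adds information not in the original event.
(c) Entailed — this follows by dropping conjuncts from the wrapping event's description.
(d) Not entailed — the passage has Sven wrapping the page, not Bea.
(e) Entailed — the original entails any weakening of itself; this just drops 'slowly' and generalizes the agent.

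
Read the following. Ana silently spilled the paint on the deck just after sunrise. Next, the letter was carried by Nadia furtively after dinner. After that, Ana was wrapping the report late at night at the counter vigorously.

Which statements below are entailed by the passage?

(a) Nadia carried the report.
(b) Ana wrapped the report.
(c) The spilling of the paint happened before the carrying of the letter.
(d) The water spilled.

(a) Not entailed — Nadia carried the letter, not the report; the report belongs to the wrapping event.
(b) Not entailed — 'was wrapping' is progressive on an accomplishment; it does not entail the completed 'wrapped'.
(c) Entailed — the narrative places the spilling before the carrying.
(d) Not entailed — the paint is what spilled, not the water.

(c)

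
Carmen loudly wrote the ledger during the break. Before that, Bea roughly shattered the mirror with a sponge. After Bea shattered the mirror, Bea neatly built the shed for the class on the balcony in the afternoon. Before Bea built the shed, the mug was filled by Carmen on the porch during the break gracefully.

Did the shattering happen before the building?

yes

The narrative orders the shattering before the building.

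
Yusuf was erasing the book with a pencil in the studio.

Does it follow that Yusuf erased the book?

no

'was erasing' is progressive; for an accomplishment like 'erase the book', it doesn't entail completion.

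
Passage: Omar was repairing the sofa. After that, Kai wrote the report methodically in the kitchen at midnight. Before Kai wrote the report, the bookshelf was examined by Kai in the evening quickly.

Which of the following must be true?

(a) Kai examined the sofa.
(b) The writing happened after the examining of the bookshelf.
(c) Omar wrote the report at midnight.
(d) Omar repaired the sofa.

(a) Not entailed — Kai examined the bookshelf, not the sofa; the sofa belongs to the repairing event.
(b) Entailed — the narrative places the examining before the writing.
(c) Not entailed — the passage has Kai writing the report, not Omar.
(d) Not entailed — 'was repairing' is progressive on an accomplishment; it does not entail the completed 'repaired'.

(b)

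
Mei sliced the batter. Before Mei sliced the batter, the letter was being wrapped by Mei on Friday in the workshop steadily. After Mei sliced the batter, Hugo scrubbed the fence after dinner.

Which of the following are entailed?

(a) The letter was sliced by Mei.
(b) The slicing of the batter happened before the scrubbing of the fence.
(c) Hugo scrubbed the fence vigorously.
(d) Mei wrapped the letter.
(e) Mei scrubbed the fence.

(a) Not entailed — Mei sliced the batter, not the letter; the letter belongs to the wrapping event.
(b) Entailed — the narrative places the slicing before the scrubbing.
(c) Not entailed — 'vigorously' adds information not in the original event.
(d) Not entailed — 'was wrapping' is progressive on an accomplishment; it does not entail the completed 'wrapped'.
(e) Not entailed — the passage has Hugo scrubbing the fence, not Mei.

(b)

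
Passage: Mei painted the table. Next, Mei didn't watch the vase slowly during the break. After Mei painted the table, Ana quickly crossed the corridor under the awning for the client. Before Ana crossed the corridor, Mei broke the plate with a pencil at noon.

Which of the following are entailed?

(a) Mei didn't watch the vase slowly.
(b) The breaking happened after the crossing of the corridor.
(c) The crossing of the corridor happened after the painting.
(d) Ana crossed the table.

(c)

(a) Not entailed — dropping 'during the break' under negation is not valid — the original leaves open that Mei watched the vase some other way.
(b) Not entailed — the narrative places the breaking before the crossing, not after.
(c) Entailed — the narrative places the painting before the crossing.
(d) Not entailed — Ana crossed the corridor, not the table; the table belongs to the painting event.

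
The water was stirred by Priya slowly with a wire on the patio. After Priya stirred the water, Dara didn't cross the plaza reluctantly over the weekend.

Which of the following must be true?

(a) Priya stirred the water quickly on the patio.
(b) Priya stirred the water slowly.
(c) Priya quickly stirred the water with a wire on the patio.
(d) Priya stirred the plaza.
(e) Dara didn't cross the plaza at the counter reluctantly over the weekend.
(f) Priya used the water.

(a) Not entailed — 'quickly' adds a manner not in (and inconsistent with) the original.
(b) Entailed — every conjunct here is already in the original stirring event.
(c) Not entailed — 'quickly' adds a manner not in (and inconsistent with) the original.
(d) Not entailed — Priya stirred the water, not the plaza; the plaza belongs to the crossing event.
(e) Entailed — under negation, adding a further restriction is entailed: if no such crossing event occurred, none occurred at the counter either.
(f) Not entailed — the water is the patient, not an instrument — Priya used a wire.

(b), (e)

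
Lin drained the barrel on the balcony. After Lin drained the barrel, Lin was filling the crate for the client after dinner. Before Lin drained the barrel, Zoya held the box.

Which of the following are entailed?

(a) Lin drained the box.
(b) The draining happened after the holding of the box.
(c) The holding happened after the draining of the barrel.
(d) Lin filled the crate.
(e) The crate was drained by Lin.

(a) Not entailed — Lin drained the barrel, not the box; the box belongs to the holding event.
(b) Entailed — the narrative places the holding before the draining.
(c) Not entailed — the narrative places the holding before the draining, not after.
(d) Not entailed — 'was filling' is progressive on an accomplishment; it does not entail the completed 'filled'.
(e) Not entailed — Lin drained the barrel, not the crate; the crate belongs to the filling event.

(b)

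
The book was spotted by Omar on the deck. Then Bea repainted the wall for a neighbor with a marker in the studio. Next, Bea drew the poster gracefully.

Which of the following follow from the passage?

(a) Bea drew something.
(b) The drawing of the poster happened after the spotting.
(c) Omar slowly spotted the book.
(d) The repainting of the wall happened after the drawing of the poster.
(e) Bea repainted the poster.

(a), (b)

(a) Entailed — the original entails any weakening of itself; this just drops 'gracefully' and generalizes the patient.
(b) Entailed — the narrative places the spotting before the drawing.
(c) Not entailed — 'slowly' adds information not in the original event.
(d) Not entailed — the narrative places the repainting before the drawing, not after.
(e) Not entailed — Bea repainted the wall, not the poster; the poster belongs to the drawing event.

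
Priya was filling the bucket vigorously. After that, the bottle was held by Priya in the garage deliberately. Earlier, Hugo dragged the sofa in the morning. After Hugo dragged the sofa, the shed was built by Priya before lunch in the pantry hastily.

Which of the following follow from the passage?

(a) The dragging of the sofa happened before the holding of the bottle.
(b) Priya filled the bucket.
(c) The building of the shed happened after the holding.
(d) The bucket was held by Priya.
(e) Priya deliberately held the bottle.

(a) Entailed — the narrative places the dragging before the holding.
(b) Not entailed — 'was filling' is progressive on an accomplishment; it does not entail the completed 'filled'.
(c) Not entailed — the narrative doesn't order the holding relative to the building.
(d) Not entailed — Priya held the bottle, not the bucket; the bucket belongs to the filling event.
(e) Entailed — the original entails any weakening of itself; this just drops 'in the garage'.

(a), (e)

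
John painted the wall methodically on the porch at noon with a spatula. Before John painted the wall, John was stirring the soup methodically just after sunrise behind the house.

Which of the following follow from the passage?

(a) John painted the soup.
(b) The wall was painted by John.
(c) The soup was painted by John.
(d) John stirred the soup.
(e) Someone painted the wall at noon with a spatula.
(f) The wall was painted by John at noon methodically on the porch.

(b), (d), (e), (f)

(a) Not entailed — John painted the wall, not the soup; the soup belongs to the stirring event.
(b) Entailed — every conjunct here is already in the original painting event.
(c) Not entailed — John painted the wall, not the soup; the soup belongs to the stirring event.
(d) Entailed — 'stir' is an activity; 'was stirring' entails that some stirring happened, so 'stirred' holds.
(e) Entailed — the original entails any weakening of itself; this just drops 'methodically', 'on the porch' and generalizes the agent.
(f) Entailed — every conjunct here is already in the original painting event.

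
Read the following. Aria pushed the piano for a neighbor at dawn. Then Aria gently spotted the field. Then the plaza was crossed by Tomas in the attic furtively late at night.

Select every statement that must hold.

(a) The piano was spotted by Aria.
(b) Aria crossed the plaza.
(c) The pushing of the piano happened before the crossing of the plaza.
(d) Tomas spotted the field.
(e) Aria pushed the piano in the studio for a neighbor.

(a) Not entailed — Aria spotted the field, not the piano; the piano belongs to the pushing event.
(b) Not entailed — the passage has Tomas crossing the plaza, not Aria.
(c) Entailed — the narrative places the pushing before the crossing.
(d) Not entailed — the passage has Aria spotting the field, not Tomas.
(e) Not entailed — 'in the studio' adds information not in the original event.

(c)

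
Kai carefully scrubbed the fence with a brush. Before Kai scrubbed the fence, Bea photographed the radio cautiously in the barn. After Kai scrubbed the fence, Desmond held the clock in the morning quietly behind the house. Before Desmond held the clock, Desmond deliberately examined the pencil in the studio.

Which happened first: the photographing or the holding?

The connectives place the photographing before the holding.

the photographing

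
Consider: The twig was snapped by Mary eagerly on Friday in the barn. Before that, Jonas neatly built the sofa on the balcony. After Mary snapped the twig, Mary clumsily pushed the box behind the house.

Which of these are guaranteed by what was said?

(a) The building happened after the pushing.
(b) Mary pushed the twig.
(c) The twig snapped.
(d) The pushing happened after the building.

(a) Not entailed — the narrative places the building before the pushing, not after.
(b) Not entailed — Mary pushed the box, not the twig; the twig belongs to the snapping event.
(c) Entailed — 'Mary snapped the twig' is causative; it entails the inchoative 'the twig snapped'.
(d) Entailed — the narrative places the building before the pushing.

(c), (d)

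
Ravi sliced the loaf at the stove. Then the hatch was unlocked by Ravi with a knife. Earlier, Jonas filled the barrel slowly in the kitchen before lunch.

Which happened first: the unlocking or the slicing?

the slicing

The connectives place the slicing before the unlocking.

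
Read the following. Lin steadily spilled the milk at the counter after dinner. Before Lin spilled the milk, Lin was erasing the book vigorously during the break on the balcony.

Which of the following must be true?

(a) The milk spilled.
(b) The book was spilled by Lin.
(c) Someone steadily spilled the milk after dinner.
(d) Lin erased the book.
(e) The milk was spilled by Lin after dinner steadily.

(a), (c), (e)

(a) Entailed — 'Lin spilled the milk' is causative; it entails the inchoative 'the milk spilled'.
(b) Not entailed — Lin spilled the milk, not the book; the book belongs to the erasing event.
(c) Entailed — the original entails any weakening of itself; this just drops 'at the counter' and generalizes the agent.
(d) Not entailed — 'was erasing' is progressive on an accomplishment; it does not entail the completed 'erased'.
(e) Entailed — dropping 'at the counter' leaves a sub-description the original still satisfies.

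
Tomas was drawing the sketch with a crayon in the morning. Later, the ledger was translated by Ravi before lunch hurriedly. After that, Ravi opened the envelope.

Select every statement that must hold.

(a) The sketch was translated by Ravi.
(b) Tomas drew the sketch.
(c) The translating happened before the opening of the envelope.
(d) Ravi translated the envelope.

(a) Not entailed — Ravi translated the ledger, not the sketch; the sketch belongs to the drawing event.
(b) Not entailed — 'was drawing' is progressive on an accomplishment; it does not entail the completed 'drew'.
(c) Entailed — the narrative places the translating before the opening.
(d) Not entailed — Ravi translated the ledger, not the envelope; the envelope belongs to the opening event.

(c)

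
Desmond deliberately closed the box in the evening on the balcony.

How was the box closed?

'deliberately' marks the manner of the closing event.

deliberately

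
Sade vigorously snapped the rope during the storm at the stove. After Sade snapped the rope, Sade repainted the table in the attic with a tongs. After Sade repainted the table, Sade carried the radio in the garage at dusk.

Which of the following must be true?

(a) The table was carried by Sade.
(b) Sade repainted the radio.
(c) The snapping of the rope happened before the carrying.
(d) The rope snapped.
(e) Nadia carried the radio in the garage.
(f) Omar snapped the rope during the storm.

(a) Not entailed — Sade carried the radio, not the table; the table belongs to the repainting event.
(b) Not entailed — Sade repainted the table, not the radio; the radio belongs to the carrying event.
(c) Entailed — the narrative places the snapping before the carrying.
(d) Entailed — 'Sade snapped the rope' is causative; it entails the inchoative 'the rope snapped'.
(e) Not entailed — the passage has Sade carrying the radio, not Nadia.
(f) Not entailed — the passage has Sade snapping the rope, not Omar.

(c), (d)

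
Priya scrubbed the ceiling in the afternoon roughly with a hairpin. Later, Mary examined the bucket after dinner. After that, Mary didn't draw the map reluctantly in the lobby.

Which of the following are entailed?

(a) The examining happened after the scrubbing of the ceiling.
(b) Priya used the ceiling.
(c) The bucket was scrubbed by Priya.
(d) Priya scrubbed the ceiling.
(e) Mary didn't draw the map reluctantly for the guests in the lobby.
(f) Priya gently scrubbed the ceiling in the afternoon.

(a) Entailed — the narrative places the scrubbing before the examining.
(b) Not entailed — the ceiling is the patient, not an instrument — Priya used a hairpin.
(c) Not entailed — Priya scrubbed the ceiling, not the bucket; the bucket belongs to the examining event.
(d) Entailed — the original entails any weakening of itself; this just drops 'roughly', 'in the afternoon', 'with a hairpin'.
(e) Entailed — under negation, adding a further restriction is entailed: if no such drawing event occurred, none occurred for the guests either.
(f) Not entailed — 'gently' adds a manner not in (and inconsistent with) the original.

(a), (d), (e)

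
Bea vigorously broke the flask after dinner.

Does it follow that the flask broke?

yes

'Bea broke the flask' is the causative; it entails the inchoative 'the flask broke'.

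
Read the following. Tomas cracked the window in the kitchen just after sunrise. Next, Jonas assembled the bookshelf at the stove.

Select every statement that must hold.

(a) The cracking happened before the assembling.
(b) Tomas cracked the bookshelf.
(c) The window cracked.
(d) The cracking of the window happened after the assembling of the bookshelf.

(a), (c)

(a) Entailed — the narrative places the cracking before the assembling.
(b) Not entailed — Tomas cracked the window, not the bookshelf; the bookshelf belongs to the assembling event.
(c) Entailed — 'Tomas cracked the window' is causative; it entails the inchoative 'the window cracked'.
(d) Not entailed — the narrative places the cracking before the assembling, not after.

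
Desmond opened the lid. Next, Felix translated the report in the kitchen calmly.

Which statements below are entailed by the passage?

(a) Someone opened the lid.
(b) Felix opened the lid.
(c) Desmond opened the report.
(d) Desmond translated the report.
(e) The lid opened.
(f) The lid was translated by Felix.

(a) Entailed — this follows by dropping conjuncts from the opening event's description.
(b) Not entailed — the passage has Desmond opening the lid, not Felix.
(c) Not entailed — Desmond opened the lid, not the report; the report belongs to the translating event.
(d) Not entailed — the passage has Felix translating the report, not Desmond.
(e) Entailed — 'Desmond opened the lid' is causative; it entails the inchoative 'the lid opened'.
(f) Not entailed — Felix translated the report, not the lid; the lid belongs to the opening event.

(a), (e)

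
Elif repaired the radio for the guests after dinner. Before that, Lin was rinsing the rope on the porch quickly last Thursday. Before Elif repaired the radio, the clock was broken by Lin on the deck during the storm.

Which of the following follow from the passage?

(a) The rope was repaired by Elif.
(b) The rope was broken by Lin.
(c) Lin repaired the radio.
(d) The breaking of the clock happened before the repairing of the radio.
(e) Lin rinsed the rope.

(a) Not entailed — Elif repaired the radio, not the rope; the rope belongs to the rinsing event.
(b) Not entailed — Lin broke the clock, not the rope; the rope belongs to the rinsing event.
(c) Not entailed — the passage has Elif repairing the radio, not Lin.
(d) Entailed — the narrative places the breaking before the repairing.
(e) Entailed — 'rinse' is an activity; 'was rinsing' entails that some rinsing happened, so 'rinsed' holds.

(d), (e)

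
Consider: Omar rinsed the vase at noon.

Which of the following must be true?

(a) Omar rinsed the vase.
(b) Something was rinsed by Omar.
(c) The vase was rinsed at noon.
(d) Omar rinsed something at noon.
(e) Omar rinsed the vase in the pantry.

(a) Entailed — this follows by dropping conjuncts from the rinsing event's description.
(b) Entailed — this follows by dropping conjuncts from the rinsing event's description.
(c) Entailed — this follows by dropping conjuncts from the rinsing event's description.
(d) Entailed — the original entails any weakening of itself; this just generalizes the patient.
(e) Not entailed — 'in the pantry' adds information not in the original event.

(a), (b), (c), (d)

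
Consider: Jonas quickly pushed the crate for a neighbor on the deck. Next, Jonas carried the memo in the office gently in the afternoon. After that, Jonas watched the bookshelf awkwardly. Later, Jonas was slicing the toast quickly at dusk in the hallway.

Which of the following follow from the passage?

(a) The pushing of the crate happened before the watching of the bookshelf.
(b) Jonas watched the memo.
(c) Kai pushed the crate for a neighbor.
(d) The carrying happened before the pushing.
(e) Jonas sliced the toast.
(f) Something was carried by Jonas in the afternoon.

(a) Entailed — the narrative places the pushing before the watching.
(b) Not entailed — Jonas watched the bookshelf, not the memo; the memo belongs to the carrying event.
(c) Not entailed — the passage has Jonas pushing the crate, not Kai.
(d) Not entailed — the narrative places the pushing before the carrying, not after.
(e) Not entailed — 'was slicing' is progressive on an accomplishment; it does not entail the completed 'sliced'.
(f) Entailed — this follows by dropping conjuncts from the carrying event's description.

(a), (f)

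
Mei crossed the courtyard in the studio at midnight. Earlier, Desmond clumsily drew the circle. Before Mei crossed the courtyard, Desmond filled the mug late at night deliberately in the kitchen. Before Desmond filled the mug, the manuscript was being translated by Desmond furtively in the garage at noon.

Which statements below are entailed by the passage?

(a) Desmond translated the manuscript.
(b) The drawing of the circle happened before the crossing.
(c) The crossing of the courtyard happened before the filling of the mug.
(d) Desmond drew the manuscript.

(a) Not entailed — 'was translating' is progressive on an accomplishment; it does not entail the completed 'translated'.
(b) Entailed — the narrative places the drawing before the crossing.
(c) Not entailed — the narrative places the filling before the crossing, not after.
(d) Not entailed — Desmond drew the circle, not the manuscript; the manuscript belongs to the translating event.

(b)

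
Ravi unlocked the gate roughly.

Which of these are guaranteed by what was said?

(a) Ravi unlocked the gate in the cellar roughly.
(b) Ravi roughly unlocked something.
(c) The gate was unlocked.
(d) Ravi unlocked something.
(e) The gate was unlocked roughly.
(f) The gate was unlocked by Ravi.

(a) Not entailed — 'in the cellar' adds information not in the original event.
(b) Entailed — this follows by dropping conjuncts from the unlocking event's description.
(c) Entailed — dropping 'roughly' and generalizing the agent leaves a sub-description the original still satisfies.
(d) Entailed — this follows by dropping conjuncts from the unlocking event's description.
(e) Entailed — this follows by dropping conjuncts from the unlocking event's description.
(f) Entailed — every conjunct here is already in the original unlocking event.

(b), (c), (d), (e), (f)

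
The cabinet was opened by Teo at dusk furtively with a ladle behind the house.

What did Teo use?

a ladle

'with a ladle' marks the instrument of the opening event.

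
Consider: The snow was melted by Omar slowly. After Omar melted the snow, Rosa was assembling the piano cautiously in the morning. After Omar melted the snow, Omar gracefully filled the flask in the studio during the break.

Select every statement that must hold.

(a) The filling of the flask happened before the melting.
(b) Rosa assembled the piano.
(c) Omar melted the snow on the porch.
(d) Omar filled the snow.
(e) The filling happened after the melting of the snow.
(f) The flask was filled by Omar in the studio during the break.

(a) Not entailed — the narrative places the melting before the filling, not after.
(b) Not entailed — 'was assembling' is progressive on an accomplishment; it does not entail the completed 'assembled'.
(c) Not entailed — 'on the porch' adds information not in the original event.
(d) Not entailed — Omar filled the flask, not the snow; the snow belongs to the melting event.
(e) Entailed — the narrative places the melting before the filling.
(f) Entailed — dropping 'gracefully' leaves a sub-description the original still satisfies.

(e), (f)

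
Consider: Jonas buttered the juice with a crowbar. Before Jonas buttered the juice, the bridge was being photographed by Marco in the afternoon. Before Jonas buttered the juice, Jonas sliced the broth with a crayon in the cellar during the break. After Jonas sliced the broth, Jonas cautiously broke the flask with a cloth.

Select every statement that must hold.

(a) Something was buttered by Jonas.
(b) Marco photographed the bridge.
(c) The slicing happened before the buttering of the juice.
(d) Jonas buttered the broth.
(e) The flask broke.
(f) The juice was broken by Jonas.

(a) Entailed — this follows by dropping conjuncts from the buttering event's description.
(b) Not entailed — 'was photographing' is progressive on an accomplishment; it does not entail the completed 'photographed'.
(c) Entailed — the narrative places the slicing before the buttering.
(d) Not entailed — Jonas buttered the juice, not the broth; the broth belongs to the slicing event.
(e) Entailed — 'Jonas broke the flask' is causative; it entails the inchoative 'the flask broke'.
(f) Not entailed — Jonas broke the flask, not the juice; the juice belongs to the buttering event.

(a), (c), (e)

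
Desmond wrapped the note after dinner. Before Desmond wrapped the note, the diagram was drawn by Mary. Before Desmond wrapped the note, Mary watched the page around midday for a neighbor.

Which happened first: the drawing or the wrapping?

The connectives place the drawing before the wrapping.

the drawing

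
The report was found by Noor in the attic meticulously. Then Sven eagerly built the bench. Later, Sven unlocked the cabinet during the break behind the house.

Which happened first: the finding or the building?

the finding

The connectives place the finding before the building.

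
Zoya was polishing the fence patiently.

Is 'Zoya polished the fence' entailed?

yes

'polish' is atelic; if Zoya was polishing the fence, then Zoya polished the fence (for some time).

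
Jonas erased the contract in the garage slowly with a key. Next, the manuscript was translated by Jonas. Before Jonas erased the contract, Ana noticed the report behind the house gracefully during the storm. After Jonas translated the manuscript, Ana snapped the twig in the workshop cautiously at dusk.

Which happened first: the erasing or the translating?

the erasing

The connectives place the erasing before the translating.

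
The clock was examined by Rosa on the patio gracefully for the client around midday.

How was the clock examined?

'gracefully' marks the manner of the examining event.

gracefully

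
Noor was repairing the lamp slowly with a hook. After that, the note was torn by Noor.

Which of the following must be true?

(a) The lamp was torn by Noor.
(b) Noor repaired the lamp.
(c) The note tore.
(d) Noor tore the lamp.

(a) Not entailed — Noor tore the note, not the lamp; the lamp belongs to the repairing event.
(b) Not entailed — 'was repairing' is progressive on an accomplishment; it does not entail the completed 'repaired'.
(c) Entailed — 'Noor tore the note' is causative; it entails the inchoative 'the note tore'.
(d) Not entailed — Noor tore the note, not the lamp; the lamp belongs to the repairing event.

(c)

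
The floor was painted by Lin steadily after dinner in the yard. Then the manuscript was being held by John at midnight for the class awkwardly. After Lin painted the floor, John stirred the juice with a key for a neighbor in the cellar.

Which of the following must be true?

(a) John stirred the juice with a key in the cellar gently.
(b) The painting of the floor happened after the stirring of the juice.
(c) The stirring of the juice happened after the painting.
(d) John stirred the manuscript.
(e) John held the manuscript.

(a) Not entailed — 'gently' adds information not in the original event.
(b) Not entailed — the narrative places the painting before the stirring, not after.
(c) Entailed — the narrative places the painting before the stirring.
(d) Not entailed — John stirred the juice, not the manuscript; the manuscript belongs to the holding event.
(e) Entailed — 'hold' is an activity; 'was holding' entails that some holding happened, so 'held' holds.

(c), (e)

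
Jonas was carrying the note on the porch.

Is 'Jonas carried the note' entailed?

'carry' is atelic; if Jonas was carrying the note, then Jonas carried the note (for some time).

yes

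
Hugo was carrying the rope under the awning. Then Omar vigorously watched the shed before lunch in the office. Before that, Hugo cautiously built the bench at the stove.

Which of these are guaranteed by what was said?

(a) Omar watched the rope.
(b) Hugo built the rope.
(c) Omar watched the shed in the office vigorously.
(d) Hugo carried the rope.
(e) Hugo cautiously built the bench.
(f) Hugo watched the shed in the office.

(c), (d), (e)

(a) Not entailed — Omar watched the shed, not the rope; the rope belongs to the carrying event.
(b) Not entailed — Hugo built the bench, not the rope; the rope belongs to the carrying event.
(c) Entailed — this follows by dropping conjuncts from the watching event's description.
(d) Entailed — 'carry' is an activity; 'was carrying' entails that some carrying happened, so 'carried' holds.
(e) Entailed — dropping 'at the stove' leaves a sub-description the original still satisfies.
(f) Not entailed — the passage has Omar watching the shed, not Hugo.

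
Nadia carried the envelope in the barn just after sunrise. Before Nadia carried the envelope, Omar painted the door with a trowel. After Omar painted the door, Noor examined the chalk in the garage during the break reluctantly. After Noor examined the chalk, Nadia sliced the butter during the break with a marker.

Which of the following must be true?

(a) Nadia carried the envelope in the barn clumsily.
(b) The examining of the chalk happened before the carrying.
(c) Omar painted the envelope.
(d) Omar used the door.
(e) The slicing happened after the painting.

(e)

(a) Not entailed — 'clumsily' adds information not in the original event.
(b) Not entailed — the narrative doesn't order the examining relative to the carrying.
(c) Not entailed — Omar painted the door, not the envelope; the envelope belongs to the carrying event.
(d) Not entailed — the door is the patient, not an instrument — Omar used a trowel.
(e) Entailed — the narrative places the painting before the slicing.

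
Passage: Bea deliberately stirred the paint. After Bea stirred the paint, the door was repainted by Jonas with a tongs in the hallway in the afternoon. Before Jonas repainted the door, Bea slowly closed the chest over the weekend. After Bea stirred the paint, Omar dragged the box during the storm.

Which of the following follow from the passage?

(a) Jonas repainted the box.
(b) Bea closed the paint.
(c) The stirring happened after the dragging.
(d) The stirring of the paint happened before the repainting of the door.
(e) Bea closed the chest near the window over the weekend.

(d)

(a) Not entailed — Jonas repainted the door, not the box; the box belongs to the dragging event.
(b) Not entailed — Bea closed the chest, not the paint; the paint belongs to the stirring event.
(c) Not entailed — the narrative places the stirring before the dragging, not after.
(d) Entailed — the narrative places the stirring before the repainting.
(e) Not entailed — 'near the window' adds information not in the original event.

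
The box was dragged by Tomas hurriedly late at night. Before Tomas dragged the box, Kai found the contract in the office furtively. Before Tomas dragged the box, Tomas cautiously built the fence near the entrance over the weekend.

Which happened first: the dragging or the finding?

The connectives place the finding before the dragging.

the finding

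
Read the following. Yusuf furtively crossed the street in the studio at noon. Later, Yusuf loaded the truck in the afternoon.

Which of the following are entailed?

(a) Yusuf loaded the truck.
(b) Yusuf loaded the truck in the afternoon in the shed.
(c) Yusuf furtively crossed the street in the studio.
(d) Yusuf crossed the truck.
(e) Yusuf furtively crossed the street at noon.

(a) Entailed — every conjunct here is already in the original loading event.
(b) Not entailed — 'in the shed' adds information not in the original event.
(c) Entailed — dropping 'at noon' leaves a sub-description the original still satisfies.
(d) Not entailed — Yusuf crossed the street, not the truck; the truck belongs to the loading event.
(e) Entailed — this follows by dropping conjuncts from the crossing event's description.

(a), (c), (e)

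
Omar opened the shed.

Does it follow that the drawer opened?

Nothing is said about any drawer; only the shed is affected.

no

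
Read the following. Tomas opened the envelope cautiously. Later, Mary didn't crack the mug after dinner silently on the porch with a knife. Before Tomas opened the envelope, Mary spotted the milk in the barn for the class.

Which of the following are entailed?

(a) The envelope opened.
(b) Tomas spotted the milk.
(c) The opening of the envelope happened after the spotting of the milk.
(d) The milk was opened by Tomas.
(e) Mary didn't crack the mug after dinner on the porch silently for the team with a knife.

(a) Entailed — 'Tomas opened the envelope' is causative; it entails the inchoative 'the envelope opened'.
(b) Not entailed — the passage has Mary spotting the milk, not Tomas.
(c) Entailed — the narrative places the spotting before the opening.
(d) Not entailed — Tomas opened the envelope, not the milk; the milk belongs to the spotting event.
(e) Entailed — under negation, adding a further restriction is entailed: if no such cracking event occurred, none occurred for the team either.

(a), (c), (e)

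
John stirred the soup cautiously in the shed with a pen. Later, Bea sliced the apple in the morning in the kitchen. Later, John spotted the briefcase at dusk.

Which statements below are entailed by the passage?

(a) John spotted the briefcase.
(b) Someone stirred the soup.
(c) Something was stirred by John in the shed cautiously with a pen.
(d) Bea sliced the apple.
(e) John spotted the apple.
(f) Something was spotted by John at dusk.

(a) Entailed — dropping 'at dusk' leaves a sub-description the original still satisfies.
(b) Entailed — dropping 'with a pen', 'cautiously', 'in the shed' and generalizing the agent leaves a sub-description the original still satisfies.
(c) Entailed — every conjunct here is already in the original stirring event.
(d) Entailed — the original entails any weakening of itself; this just drops 'in the morning', 'in the kitchen'.
(e) Not entailed — John spotted the briefcase, not the apple; the apple belongs to the slicing event.
(f) Entailed — the original entails any weakening of itself; this just generalizes the patient.

(a), (b), (c), (d), (f)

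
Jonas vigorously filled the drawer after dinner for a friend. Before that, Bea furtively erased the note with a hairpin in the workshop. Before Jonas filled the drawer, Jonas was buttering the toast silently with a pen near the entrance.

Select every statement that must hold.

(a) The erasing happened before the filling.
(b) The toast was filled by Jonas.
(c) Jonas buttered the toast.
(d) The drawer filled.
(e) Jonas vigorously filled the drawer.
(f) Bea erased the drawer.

(a), (d), (e)

(a) Entailed — the narrative places the erasing before the filling.
(b) Not entailed — Jonas filled the drawer, not the toast; the toast belongs to the buttering event.
(c) Not entailed — 'was buttering' is progressive on an accomplishment; it does not entail the completed 'buttered'.
(d) Entailed — 'Jonas filled the drawer' is causative; it entails the inchoative 'the drawer filled'.
(e) Entailed — dropping 'after dinner', 'for a friend' leaves a sub-description the original still satisfies.
(f) Not entailed — Bea erased the note, not the drawer; the drawer belongs to the filling event.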